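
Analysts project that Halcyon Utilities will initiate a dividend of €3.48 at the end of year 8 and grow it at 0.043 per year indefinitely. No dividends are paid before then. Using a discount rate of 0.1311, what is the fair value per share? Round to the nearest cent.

Deferred-dividend DDM. At t=7 the remaining stream is a growing perpetuity with first payment D_8 = 3.48.
V_7 = D_8/(r−g) = 3.48/(0.1311−0.043) = 39.5006
P₀ = V_7/(1+r)^7 = 39.5006/(1+0.1311)^7 = 16.6762

€16.68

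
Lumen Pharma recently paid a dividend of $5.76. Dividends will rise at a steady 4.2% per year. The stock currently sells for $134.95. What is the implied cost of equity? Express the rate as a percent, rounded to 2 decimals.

8.65%

Rearranging the constant-growth DDM: r = D₁/P₀ + g.
D₁ = 5.76 × (1 + 0.042) = 6.0019.
r = 6.0019 / 134.95 + 0.042 = 0.04448 + 0.042 = 0.08648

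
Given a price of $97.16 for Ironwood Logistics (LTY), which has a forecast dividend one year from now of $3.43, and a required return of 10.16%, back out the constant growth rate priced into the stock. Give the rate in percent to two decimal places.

From P₀ = D₁/(r − g), the implied growth is g = r − D₁/P₀.
g = 0.1016 − 3.43/97.16 = 0.1016 − 0.03530 = 0.06630

6.63%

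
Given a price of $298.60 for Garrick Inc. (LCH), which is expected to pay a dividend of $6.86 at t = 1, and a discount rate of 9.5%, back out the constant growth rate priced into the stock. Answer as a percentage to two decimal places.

From P₀ = D₁/(r − g), the implied growth is g = r − D₁/P₀.
g = 0.095 − 6.86/298.60 = 0.095 − 0.02297 = 0.07203

7.20%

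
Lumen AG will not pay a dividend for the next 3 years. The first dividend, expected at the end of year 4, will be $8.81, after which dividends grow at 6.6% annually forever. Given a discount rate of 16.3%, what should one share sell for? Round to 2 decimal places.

Deferred-dividend DDM. At t=3 the remaining stream is a growing perpetuity with first payment D_4 = 8.81.
V_3 = D_4/(r−g) = 8.81/(0.163−0.066) = 90.8247
P₀ = V_3/(1+r)^3 = 90.8247/(1+0.163)^3 = 57.7384

$57.74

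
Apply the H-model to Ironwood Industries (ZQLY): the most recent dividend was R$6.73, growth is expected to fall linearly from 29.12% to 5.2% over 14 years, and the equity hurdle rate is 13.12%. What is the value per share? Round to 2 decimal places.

R$231.68

H-model: P₀ = D₀[(1+g_L) + H(g_S−g_L)]/(r−g_L), with H = 14/2 = 7.
P₀ = 6.73 × [(1+0.052) + 7×(0.2912−0.052)] / (0.1312−0.052)
   = 6.73 × 2.7264 / 0.0792 = 231.6752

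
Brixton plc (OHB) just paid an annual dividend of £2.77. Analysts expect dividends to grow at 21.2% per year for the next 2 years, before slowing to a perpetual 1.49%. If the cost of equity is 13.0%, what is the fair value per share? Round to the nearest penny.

Two-stage DDM. Project D₁…D_2 at 0.212, terminal growth 0.0149, discount at r = 0.13.
D_1 = 3.3572
D_2 = 4.0690
Terminal value at t=2: TV = D_3/(r−g) = 4.1296/(0.13−0.0149) = 35.8784
P₀ = 3.3572/(1+0.13)^1 + 4.0690/(1+0.13)^2 + 35.8784/(1+0.13)^2 = 34.2557

£34.26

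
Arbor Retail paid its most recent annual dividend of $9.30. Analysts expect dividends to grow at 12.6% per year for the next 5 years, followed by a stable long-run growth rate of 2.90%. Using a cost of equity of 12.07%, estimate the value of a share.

$154.01

Two-stage DDM. Project D₁…D_5 at 0.126, terminal growth 0.029, discount at r = 0.1207.
D_1 = 10.4718
D_2 = 11.7912
D_3 = 13.2769
D_4 = 14.9498
D_5 = 16.8335
Terminal value at t=5: TV = D_6/(r−g) = 17.3217/(0.1207−0.029) = 188.8952
P₀ = 10.4718/(1+0.1207)^1 + 11.7912/(1+0.1207)^2 + 13.2769/(1+0.1207)^3 + 14.9498/(1+0.1207)^4 + 16.8335/(1+0.1207)^5 + 188.8952/(1+0.1207)^5 = 154.0138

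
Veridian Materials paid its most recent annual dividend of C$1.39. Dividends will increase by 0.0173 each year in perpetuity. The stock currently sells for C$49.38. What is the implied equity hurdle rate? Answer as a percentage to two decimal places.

Rearranging the constant-growth DDM: r = D₁/P₀ + g.
D₁ = 1.39 × (1 + 0.0173) = 1.4140.
r = 1.4140 / 49.38 + 0.0173 = 0.02864 + 0.0173 = 0.04594

4.59%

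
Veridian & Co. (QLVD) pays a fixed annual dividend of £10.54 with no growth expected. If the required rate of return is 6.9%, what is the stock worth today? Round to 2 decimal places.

Zero-growth DDM (perpetuity): P₀ = D/r = 10.54 / 0.069 = 152.7536

£152.75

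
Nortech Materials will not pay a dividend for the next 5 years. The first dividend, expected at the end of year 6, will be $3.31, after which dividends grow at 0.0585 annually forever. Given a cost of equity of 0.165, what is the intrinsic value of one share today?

$14.48

Deferred-dividend DDM. At t=5 the remaining stream is a growing perpetuity with first payment D_6 = 3.31.
V_5 = D_6/(r−g) = 3.31/(0.165−0.0585) = 31.0798
P₀ = V_5/(1+r)^5 = 31.0798/(1+0.165)^5 = 14.4827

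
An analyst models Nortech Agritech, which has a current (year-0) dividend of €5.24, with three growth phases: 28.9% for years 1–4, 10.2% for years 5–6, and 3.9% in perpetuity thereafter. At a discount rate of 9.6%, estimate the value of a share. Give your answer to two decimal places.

Three-stage DDM. Project D₁…D_6; terminal Gordon value at t=6 with g = 0.039; discount at r = 0.096.
D_1 = 6.7544
D_2 = 8.7064
D_3 = 11.2225
D_4 = 14.4658
D_5 = 15.9413
D_6 = 17.5673
TV_6 = 18.2525/(0.096−0.039) = 320.2188
P₀ = Σ Dₜ/(1+r)ᵗ + TV_6/(1+r)^6 = 236.9257

€236.93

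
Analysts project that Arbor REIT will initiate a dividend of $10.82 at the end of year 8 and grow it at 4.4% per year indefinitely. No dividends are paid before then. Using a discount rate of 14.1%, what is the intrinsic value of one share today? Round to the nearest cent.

Deferred-dividend DDM. At t=7 the remaining stream is a growing perpetuity with first payment D_8 = 10.82.
V_7 = D_8/(r−g) = 10.82/(0.141−0.044) = 111.5464
P₀ = V_7/(1+r)^7 = 111.5464/(1+0.141)^7 = 44.3053

$44.31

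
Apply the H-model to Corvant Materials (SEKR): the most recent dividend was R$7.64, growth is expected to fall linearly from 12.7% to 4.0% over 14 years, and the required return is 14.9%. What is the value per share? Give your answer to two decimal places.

H-model: P₀ = D₀[(1+g_L) + H(g_S−g_L)]/(r−g_L), with H = 14/2 = 7.
P₀ = 7.64 × [(1+0.04) + 7×(0.127−0.04)] / (0.149−0.04)
   = 7.64 × 1.6490 / 0.109 = 115.5813

R$115.58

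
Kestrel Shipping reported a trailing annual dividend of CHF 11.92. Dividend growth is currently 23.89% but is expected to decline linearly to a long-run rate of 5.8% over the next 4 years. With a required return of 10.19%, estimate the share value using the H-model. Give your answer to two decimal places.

CHF 385.51

H-model: P₀ = D₀[(1+g_L) + H(g_S−g_L)]/(r−g_L), with H = 4/2 = 2.
P₀ = 11.92 × [(1+0.058) + 2×(0.2389−0.058)] / (0.1019−0.058)
   = 11.92 × 1.4198 / 0.0439 = 385.5129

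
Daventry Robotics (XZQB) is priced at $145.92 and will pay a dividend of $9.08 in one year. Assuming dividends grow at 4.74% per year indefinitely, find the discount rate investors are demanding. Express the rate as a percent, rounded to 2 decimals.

Rearranging the constant-growth DDM: r = D₁/P₀ + g.
r = 9.0800 / 145.92 + 0.0474 = 0.06223 + 0.0474 = 0.10963

10.96%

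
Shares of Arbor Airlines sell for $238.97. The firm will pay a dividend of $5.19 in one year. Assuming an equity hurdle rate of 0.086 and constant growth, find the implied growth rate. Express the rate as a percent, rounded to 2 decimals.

6.43%

From P₀ = D₁/(r − g), the implied growth is g = r − D₁/P₀.
g = 0.086 − 5.19/238.97 = 0.086 − 0.02172 = 0.06428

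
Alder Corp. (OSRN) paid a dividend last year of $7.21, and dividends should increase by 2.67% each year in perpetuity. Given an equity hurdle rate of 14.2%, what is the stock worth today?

$64.20

Gordon growth model: P₀ = D₁/(r − g). D₁ = 7.21 × (1 + 0.0267) = 7.4025.
P₀ = 7.4025 / (0.142 − 0.0267) = 7.4025 / 0.1153 = 64.2021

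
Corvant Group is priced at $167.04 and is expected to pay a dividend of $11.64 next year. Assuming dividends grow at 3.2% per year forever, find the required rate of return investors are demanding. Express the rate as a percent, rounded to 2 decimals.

Rearranging the constant-growth DDM: r = D₁/P₀ + g.
r = 11.6400 / 167.04 + 0.032 = 0.06968 + 0.032 = 0.10168

10.17%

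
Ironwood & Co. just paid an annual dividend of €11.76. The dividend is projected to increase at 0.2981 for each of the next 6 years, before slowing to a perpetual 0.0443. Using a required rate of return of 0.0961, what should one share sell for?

€787.04

Two-stage DDM. Project D₁…D_6 at 0.2981, terminal growth 0.0443, discount at r = 0.0961.
D_1 = 15.2657
D_2 = 19.8163
D_3 = 25.7236
D_4 = 33.3918
D_5 = 43.3459
D_6 = 56.2673
Terminal value at t=6: TV = D_7/(r−g) = 58.7600/(0.0961−0.0443) = 1134.3622
P₀ = 15.2657/(1+0.0961)^1 + 19.8163/(1+0.0961)^2 + 25.7236/(1+0.0961)^3 + 33.3918/(1+0.0961)^4 + 43.3459/(1+0.0961)^5 + 56.2673/(1+0.0961)^6 + 1134.3622/(1+0.0961)^6 = 787.0401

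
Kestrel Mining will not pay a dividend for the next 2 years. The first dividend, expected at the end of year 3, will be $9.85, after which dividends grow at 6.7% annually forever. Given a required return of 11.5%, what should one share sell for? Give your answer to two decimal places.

Deferred-dividend DDM. At t=2 the remaining stream is a growing perpetuity with first payment D_3 = 9.85.
V_2 = D_3/(r−g) = 9.85/(0.115−0.067) = 205.2083
P₀ = V_2/(1+r)^2 = 205.2083/(1+0.115)^2 = 165.0613

$165.06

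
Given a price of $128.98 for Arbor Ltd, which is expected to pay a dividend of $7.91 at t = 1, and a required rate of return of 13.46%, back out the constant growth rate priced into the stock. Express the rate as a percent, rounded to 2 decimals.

From P₀ = D₁/(r − g), the implied growth is g = r − D₁/P₀.
g = 0.1346 − 7.91/128.98 = 0.1346 − 0.06133 = 0.07327

7.33%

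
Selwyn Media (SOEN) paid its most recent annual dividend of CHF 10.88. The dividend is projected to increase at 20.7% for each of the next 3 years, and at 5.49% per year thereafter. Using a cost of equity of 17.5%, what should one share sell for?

CHF 138.04

Two-stage DDM. Project D₁…D_3 at 0.207, terminal growth 0.0549, discount at r = 0.175.
D_1 = 13.1322
D_2 = 15.8505
D_3 = 19.1316
Terminal value at t=3: TV = D_4/(r−g) = 20.1819/(0.175−0.0549) = 168.0424
P₀ = 13.1322/(1+0.175)^1 + 15.8505/(1+0.175)^2 + 19.1316/(1+0.175)^3 + 168.0424/(1+0.175)^3 = 138.0374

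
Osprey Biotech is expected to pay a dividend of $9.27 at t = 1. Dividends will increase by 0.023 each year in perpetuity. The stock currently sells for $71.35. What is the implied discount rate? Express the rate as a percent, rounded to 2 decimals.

Rearranging the constant-growth DDM: r = D₁/P₀ + g.
r = 9.2700 / 71.35 + 0.023 = 0.12992 + 0.023 = 0.15292

15.29%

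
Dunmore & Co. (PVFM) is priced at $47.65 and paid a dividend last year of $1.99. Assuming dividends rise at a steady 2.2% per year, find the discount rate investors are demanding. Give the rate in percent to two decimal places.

6.47%

Rearranging the constant-growth DDM: r = D₁/P₀ + g.
D₁ = 1.99 × (1 + 0.022) = 2.0338.
r = 2.0338 / 47.65 + 0.022 = 0.04268 + 0.022 = 0.06468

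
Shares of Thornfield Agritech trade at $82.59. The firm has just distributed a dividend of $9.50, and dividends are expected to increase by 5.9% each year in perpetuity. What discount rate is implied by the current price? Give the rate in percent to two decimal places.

18.08%

Rearranging the constant-growth DDM: r = D₁/P₀ + g.
D₁ = 9.50 × (1 + 0.059) = 10.0605.
r = 10.0605 / 82.59 + 0.059 = 0.12181 + 0.059 = 0.18081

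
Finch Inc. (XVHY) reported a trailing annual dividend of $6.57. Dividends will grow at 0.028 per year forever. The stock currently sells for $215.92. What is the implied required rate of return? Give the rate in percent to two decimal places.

Rearranging the constant-growth DDM: r = D₁/P₀ + g.
D₁ = 6.57 × (1 + 0.028) = 6.7540.
r = 6.7540 / 215.92 + 0.028 = 0.03128 + 0.028 = 0.05928

5.93%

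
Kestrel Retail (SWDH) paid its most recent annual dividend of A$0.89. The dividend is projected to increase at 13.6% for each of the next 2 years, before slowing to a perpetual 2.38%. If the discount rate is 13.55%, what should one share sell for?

Two-stage DDM. Project D₁…D_2 at 0.136, terminal growth 0.0238, discount at r = 0.1355.
D_1 = 1.0110
D_2 = 1.1485
Terminal value at t=2: TV = D_3/(r−g) = 1.1759/(0.1355−0.0238) = 10.5271
P₀ = 1.0110/(1+0.1355)^1 + 1.1485/(1+0.1355)^2 + 10.5271/(1+0.1355)^2 = 9.9458

A$9.95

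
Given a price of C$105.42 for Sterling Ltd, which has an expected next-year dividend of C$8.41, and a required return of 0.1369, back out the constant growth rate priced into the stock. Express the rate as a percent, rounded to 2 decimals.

From P₀ = D₁/(r − g), the implied growth is g = r − D₁/P₀.
g = 0.1369 − 8.41/105.42 = 0.1369 − 0.07978 = 0.05712

5.71%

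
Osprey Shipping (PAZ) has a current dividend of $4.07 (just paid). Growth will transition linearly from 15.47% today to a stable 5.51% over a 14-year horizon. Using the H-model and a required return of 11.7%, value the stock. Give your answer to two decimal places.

$115.22

H-model: P₀ = D₀[(1+g_L) + H(g_S−g_L)]/(r−g_L), with H = 14/2 = 7.
P₀ = 4.07 × [(1+0.0551) + 7×(0.1547−0.0551)] / (0.117−0.0551)
   = 4.07 × 1.7523 / 0.0619 = 115.2158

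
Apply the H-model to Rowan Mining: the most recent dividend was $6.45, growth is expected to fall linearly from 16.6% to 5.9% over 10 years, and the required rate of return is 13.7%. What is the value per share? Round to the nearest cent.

H-model: P₀ = D₀[(1+g_L) + H(g_S−g_L)]/(r−g_L), with H = 10/2 = 5.
P₀ = 6.45 × [(1+0.059) + 5×(0.166−0.059)] / (0.137−0.059)
   = 6.45 × 1.5940 / 0.078 = 131.8115

$131.81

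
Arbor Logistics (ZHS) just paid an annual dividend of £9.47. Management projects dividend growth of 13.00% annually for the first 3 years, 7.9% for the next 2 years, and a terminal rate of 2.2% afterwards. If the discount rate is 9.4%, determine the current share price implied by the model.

£194.86

Three-stage DDM. Project D₁…D_5; terminal Gordon value at t=5 with g = 0.022; discount at r = 0.094.
D_1 = 10.7011
D_2 = 12.0922
D_3 = 13.6642
D_4 = 14.7437
D_5 = 15.9085
TV_5 = 16.2584/(0.094−0.022) = 225.8118
P₀ = Σ Dₜ/(1+r)ᵗ + TV_5/(1+r)^5 = 194.8645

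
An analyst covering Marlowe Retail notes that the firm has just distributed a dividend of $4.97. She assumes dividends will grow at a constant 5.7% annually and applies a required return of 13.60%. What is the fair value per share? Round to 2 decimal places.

Gordon growth model: P₀ = D₁/(r − g). D₁ = 4.97 × (1 + 0.057) = 5.2533.
P₀ = 5.2533 / (0.136 − 0.057) = 5.2533 / 0.079 = 66.4973

$66.50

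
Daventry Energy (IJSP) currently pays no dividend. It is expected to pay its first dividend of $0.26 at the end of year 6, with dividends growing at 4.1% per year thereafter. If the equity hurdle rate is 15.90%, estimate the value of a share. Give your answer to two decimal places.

Deferred-dividend DDM. At t=5 the remaining stream is a growing perpetuity with first payment D_6 = 0.26.
V_5 = D_6/(r−g) = 0.26/(0.159−0.041) = 2.2034
P₀ = V_5/(1+r)^5 = 2.2034/(1+0.159)^5 = 1.0536

$1.05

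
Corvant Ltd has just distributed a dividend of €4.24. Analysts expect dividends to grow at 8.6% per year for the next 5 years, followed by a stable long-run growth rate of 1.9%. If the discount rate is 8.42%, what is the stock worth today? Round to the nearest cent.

Two-stage DDM. Project D₁…D_5 at 0.086, terminal growth 0.019, discount at r = 0.0842.
D_1 = 4.6046
D_2 = 5.0006
D_3 = 5.4307
D_4 = 5.8977
D_5 = 6.4049
Terminal value at t=5: TV = D_6/(r−g) = 6.5266/(0.0842−0.019) = 100.1017
P₀ = 4.6046/(1+0.0842)^1 + 5.0006/(1+0.0842)^2 + 5.4307/(1+0.0842)^3 + 5.8977/(1+0.0842)^4 + 6.4049/(1+0.0842)^5 + 100.1017/(1+0.0842)^5 = 88.1240

€88.12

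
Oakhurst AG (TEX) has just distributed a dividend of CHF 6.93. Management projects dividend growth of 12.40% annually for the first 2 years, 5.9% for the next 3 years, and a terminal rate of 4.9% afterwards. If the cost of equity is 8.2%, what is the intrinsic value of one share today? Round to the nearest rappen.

Three-stage DDM. Project D₁…D_5; terminal Gordon value at t=5 with g = 0.049; discount at r = 0.082.
D_1 = 7.7893
D_2 = 8.7552
D_3 = 9.2718
D_4 = 9.8188
D_5 = 10.3981
TV_5 = 10.9076/(0.082−0.049) = 330.5334
P₀ = Σ Dₜ/(1+r)ᵗ + TV_5/(1+r)^5 = 259.0565

CHF 259.06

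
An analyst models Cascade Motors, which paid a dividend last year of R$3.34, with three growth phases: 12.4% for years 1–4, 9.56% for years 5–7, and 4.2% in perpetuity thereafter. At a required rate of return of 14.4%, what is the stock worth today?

Three-stage DDM. Project D₁…D_7; terminal Gordon value at t=7 with g = 0.042; discount at r = 0.144.
D_1 = 3.7542
D_2 = 4.2197
D_3 = 4.7429
D_4 = 5.3310
D_5 = 5.8407
D_6 = 6.3991
D_7 = 7.0108
TV_7 = 7.3053/(0.144−0.042) = 71.6202
P₀ = Σ Dₜ/(1+r)ᵗ + TV_7/(1+r)^7 = 49.2845

R$49.28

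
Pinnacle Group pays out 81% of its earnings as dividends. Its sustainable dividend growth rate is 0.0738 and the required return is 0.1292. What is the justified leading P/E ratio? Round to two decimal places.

Justified leading P/E = b/(r−g) = 0.81/(0.1292−0.0738) = 14.6209

14.62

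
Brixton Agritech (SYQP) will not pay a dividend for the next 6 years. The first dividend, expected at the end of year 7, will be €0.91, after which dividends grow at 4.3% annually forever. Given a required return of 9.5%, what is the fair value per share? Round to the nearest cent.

€10.15

Deferred-dividend DDM. At t=6 the remaining stream is a growing perpetuity with first payment D_7 = 0.91.
V_6 = D_7/(r−g) = 0.91/(0.095−0.043) = 17.5000
P₀ = V_6/(1+r)^6 = 17.5000/(1+0.095)^6 = 10.1520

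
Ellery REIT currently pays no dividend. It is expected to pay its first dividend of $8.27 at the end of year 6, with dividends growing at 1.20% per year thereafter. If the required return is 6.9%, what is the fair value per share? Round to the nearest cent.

$103.93

Deferred-dividend DDM. At t=5 the remaining stream is a growing perpetuity with first payment D_6 = 8.27.
V_5 = D_6/(r−g) = 8.27/(0.069−0.012) = 145.0877
P₀ = V_5/(1+r)^5 = 145.0877/(1+0.069)^5 = 103.9303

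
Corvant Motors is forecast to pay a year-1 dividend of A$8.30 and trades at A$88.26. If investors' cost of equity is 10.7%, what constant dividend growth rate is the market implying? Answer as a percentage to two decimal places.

From P₀ = D₁/(r − g), the implied growth is g = r − D₁/P₀.
g = 0.107 − 8.30/88.26 = 0.107 − 0.09404 = 0.01296

1.30%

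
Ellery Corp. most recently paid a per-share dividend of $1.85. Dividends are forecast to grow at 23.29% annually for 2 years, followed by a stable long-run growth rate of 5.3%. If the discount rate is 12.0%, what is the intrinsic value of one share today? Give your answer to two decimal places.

$39.51

Two-stage DDM. Project D₁…D_2 at 0.2329, terminal growth 0.053, discount at r = 0.12.
D_1 = 2.2809
D_2 = 2.8121
Terminal value at t=2: TV = D_3/(r−g) = 2.9611/(0.12−0.053) = 44.1958
P₀ = 2.2809/(1+0.12)^1 + 2.8121/(1+0.12)^2 + 44.1958/(1+0.12)^2 = 39.5109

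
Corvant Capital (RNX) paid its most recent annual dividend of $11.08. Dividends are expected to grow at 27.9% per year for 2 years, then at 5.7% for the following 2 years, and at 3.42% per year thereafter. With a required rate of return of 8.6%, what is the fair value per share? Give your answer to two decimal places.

$348.59

Three-stage DDM. Project D₁…D_4; terminal Gordon value at t=4 with g = 0.0342; discount at r = 0.086.
D_1 = 14.1713
D_2 = 18.1251
D_3 = 19.1583
D_4 = 20.2503
TV_4 = 20.9428/(0.086−0.0342) = 404.3017
P₀ = Σ Dₜ/(1+r)ᵗ + TV_4/(1+r)^4 = 348.5940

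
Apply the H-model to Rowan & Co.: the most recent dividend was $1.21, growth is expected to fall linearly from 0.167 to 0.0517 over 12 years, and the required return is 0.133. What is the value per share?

H-model: P₀ = D₀[(1+g_L) + H(g_S−g_L)]/(r−g_L), with H = 12/2 = 6.
P₀ = 1.21 × [(1+0.0517) + 6×(0.167−0.0517)] / (0.133−0.0517)
   = 1.21 × 1.7435 / 0.0813 = 25.9488

$25.95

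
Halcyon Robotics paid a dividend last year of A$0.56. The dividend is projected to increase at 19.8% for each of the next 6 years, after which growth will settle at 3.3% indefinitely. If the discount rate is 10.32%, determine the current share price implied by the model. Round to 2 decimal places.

A$18.04

Two-stage DDM. Project D₁…D_6 at 0.198, terminal growth 0.033, discount at r = 0.1032.
D_1 = 0.6709
D_2 = 0.8037
D_3 = 0.9628
D_4 = 1.1535
D_5 = 1.3819
D_6 = 1.6555
Terminal value at t=6: TV = D_7/(r−g) = 1.7101/(0.1032−0.033) = 24.3608
P₀ = 0.6709/(1+0.1032)^1 + 0.8037/(1+0.1032)^2 + 0.9628/(1+0.1032)^3 + 1.1535/(1+0.1032)^4 + 1.3819/(1+0.1032)^5 + 1.6555/(1+0.1032)^6 + 24.3608/(1+0.1032)^6 = 18.0418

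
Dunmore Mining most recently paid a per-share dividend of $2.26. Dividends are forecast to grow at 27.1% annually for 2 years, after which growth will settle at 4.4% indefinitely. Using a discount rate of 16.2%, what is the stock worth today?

Two-stage DDM. Project D₁…D_2 at 0.271, terminal growth 0.044, discount at r = 0.162.
D_1 = 2.8725
D_2 = 3.6509
Terminal value at t=2: TV = D_3/(r−g) = 3.8115/(0.162−0.044) = 32.3012
P₀ = 2.8725/(1+0.162)^1 + 3.6509/(1+0.162)^2 + 32.3012/(1+0.162)^2 = 29.0983

$29.10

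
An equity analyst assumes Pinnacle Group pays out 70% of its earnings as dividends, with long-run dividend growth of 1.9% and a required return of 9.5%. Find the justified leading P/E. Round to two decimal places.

9.21

Justified leading P/E = b/(r−g) = 0.70/(0.095−0.019) = 9.2105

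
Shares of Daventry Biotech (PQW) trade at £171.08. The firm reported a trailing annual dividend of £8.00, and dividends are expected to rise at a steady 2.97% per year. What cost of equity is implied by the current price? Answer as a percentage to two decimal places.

Rearranging the constant-growth DDM: r = D₁/P₀ + g.
D₁ = 8.00 × (1 + 0.0297) = 8.2376.
r = 8.2376 / 171.08 + 0.0297 = 0.04815 + 0.0297 = 0.07785

7.79%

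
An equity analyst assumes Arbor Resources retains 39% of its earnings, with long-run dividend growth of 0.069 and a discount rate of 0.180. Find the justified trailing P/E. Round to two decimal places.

Payout ratio b = 1 − 0.39 = 0.61.
Justified trailing P/E = b(1+g)/(r−g) = 0.61×(1+0.069)/(0.18−0.069) = 5.8747

5.87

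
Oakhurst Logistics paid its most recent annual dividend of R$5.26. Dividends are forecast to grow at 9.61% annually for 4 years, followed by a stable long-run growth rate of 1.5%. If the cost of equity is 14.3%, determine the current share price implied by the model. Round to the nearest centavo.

Two-stage DDM. Project D₁…D_4 at 0.0961, terminal growth 0.015, discount at r = 0.143.
D_1 = 5.7655
D_2 = 6.3195
D_3 = 6.9269
D_4 = 7.5925
Terminal value at t=4: TV = D_5/(r−g) = 7.7064/(0.143−0.015) = 60.2064
P₀ = 5.7655/(1+0.143)^1 + 6.3195/(1+0.143)^2 + 6.9269/(1+0.143)^3 + 7.5925/(1+0.143)^4 + 60.2064/(1+0.143)^4 = 54.2427

R$54.24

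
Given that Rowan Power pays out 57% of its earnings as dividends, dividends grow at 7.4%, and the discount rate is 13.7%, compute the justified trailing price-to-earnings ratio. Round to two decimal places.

Justified trailing P/E = b(1+g)/(r−g) = 0.57×(1+0.074)/(0.137−0.074) = 9.7171

9.72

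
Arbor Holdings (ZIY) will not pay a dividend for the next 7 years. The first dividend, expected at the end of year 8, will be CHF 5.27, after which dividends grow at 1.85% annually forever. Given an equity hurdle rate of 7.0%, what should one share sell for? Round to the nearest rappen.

CHF 63.73

Deferred-dividend DDM. At t=7 the remaining stream is a growing perpetuity with first payment D_8 = 5.27.
V_7 = D_8/(r−g) = 5.27/(0.07−0.0185) = 102.3301
P₀ = V_7/(1+r)^7 = 102.3301/(1+0.07)^7 = 63.7260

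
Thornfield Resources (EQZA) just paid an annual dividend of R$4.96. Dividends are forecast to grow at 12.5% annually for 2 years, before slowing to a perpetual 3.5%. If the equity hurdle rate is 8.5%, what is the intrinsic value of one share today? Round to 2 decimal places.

R$120.86

Two-stage DDM. Project D₁…D_2 at 0.125, terminal growth 0.035, discount at r = 0.085.
D_1 = 5.5800
D_2 = 6.2775
Terminal value at t=2: TV = D_3/(r−g) = 6.4972/(0.085−0.035) = 129.9442
P₀ = 5.5800/(1+0.085)^1 + 6.2775/(1+0.085)^2 + 129.9442/(1+0.085)^2 = 120.8571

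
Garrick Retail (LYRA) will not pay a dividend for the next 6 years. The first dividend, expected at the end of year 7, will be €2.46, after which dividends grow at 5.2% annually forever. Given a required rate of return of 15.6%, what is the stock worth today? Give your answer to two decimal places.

€9.91

Deferred-dividend DDM. At t=6 the remaining stream is a growing perpetuity with first payment D_7 = 2.46.
V_6 = D_7/(r−g) = 2.46/(0.156−0.052) = 23.6538
P₀ = V_6/(1+r)^6 = 23.6538/(1+0.156)^6 = 9.9119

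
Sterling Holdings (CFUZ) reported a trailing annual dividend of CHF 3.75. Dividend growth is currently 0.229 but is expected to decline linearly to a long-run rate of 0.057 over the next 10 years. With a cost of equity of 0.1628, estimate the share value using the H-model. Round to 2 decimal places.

CHF 67.95

H-model: P₀ = D₀[(1+g_L) + H(g_S−g_L)]/(r−g_L), with H = 10/2 = 5.
P₀ = 3.75 × [(1+0.057) + 5×(0.229−0.057)] / (0.1628−0.057)
   = 3.75 × 1.9170 / 0.1058 = 67.9466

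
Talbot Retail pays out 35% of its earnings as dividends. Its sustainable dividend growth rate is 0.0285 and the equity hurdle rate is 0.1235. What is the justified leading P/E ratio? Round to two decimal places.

Justified leading P/E = b/(r−g) = 0.35/(0.1235−0.0285) = 3.6842

3.68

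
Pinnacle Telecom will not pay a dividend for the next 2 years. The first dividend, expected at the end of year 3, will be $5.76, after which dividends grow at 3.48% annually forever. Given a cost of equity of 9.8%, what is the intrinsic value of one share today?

Deferred-dividend DDM. At t=2 the remaining stream is a growing perpetuity with first payment D_3 = 5.76.
V_2 = D_3/(r−g) = 5.76/(0.098−0.0348) = 91.1392
P₀ = V_2/(1+r)^2 = 91.1392/(1+0.098)^2 = 75.5963

$75.60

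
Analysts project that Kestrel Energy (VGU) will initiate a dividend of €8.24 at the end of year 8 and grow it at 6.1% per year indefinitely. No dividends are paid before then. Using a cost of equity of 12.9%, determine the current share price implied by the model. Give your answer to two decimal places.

€51.83

Deferred-dividend DDM. At t=7 the remaining stream is a growing perpetuity with first payment D_8 = 8.24.
V_7 = D_8/(r−g) = 8.24/(0.129−0.061) = 121.1765
P₀ = V_7/(1+r)^7 = 121.1765/(1+0.129)^7 = 51.8276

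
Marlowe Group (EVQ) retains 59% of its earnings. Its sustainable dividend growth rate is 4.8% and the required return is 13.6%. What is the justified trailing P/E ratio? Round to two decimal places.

Payout ratio b = 1 − 0.59 = 0.41.
Justified trailing P/E = b(1+g)/(r−g) = 0.41×(1+0.048)/(0.136−0.048) = 4.8827

4.88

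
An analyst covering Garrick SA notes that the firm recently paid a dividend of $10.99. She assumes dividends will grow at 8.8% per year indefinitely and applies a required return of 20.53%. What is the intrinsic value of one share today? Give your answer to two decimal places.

Gordon growth model: P₀ = D₁/(r − g). D₁ = 10.99 × (1 + 0.088) = 11.9571.
P₀ = 11.9571 / (0.2053 − 0.088) = 11.9571 / 0.1173 = 101.9362

$101.94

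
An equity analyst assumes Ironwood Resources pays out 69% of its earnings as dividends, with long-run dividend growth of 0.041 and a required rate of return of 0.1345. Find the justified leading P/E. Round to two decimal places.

7.38

Justified leading P/E = b/(r−g) = 0.69/(0.1345−0.041) = 7.3797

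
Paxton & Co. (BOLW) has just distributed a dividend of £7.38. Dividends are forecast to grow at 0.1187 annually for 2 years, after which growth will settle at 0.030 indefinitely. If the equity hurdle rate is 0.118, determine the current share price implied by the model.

Two-stage DDM. Project D₁…D_2 at 0.1187, terminal growth 0.03, discount at r = 0.118.
D_1 = 8.2560
D_2 = 9.2360
Terminal value at t=2: TV = D_3/(r−g) = 9.5131/(0.118−0.03) = 108.1031
P₀ = 8.2560/(1+0.118)^1 + 9.2360/(1+0.118)^2 + 108.1031/(1+0.118)^2 = 101.2616

£101.26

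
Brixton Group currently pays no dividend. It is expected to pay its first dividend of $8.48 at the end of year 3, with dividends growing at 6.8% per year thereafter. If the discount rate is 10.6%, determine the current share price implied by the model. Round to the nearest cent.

Deferred-dividend DDM. At t=2 the remaining stream is a growing perpetuity with first payment D_3 = 8.48.
V_2 = D_3/(r−g) = 8.48/(0.106−0.068) = 223.1579
P₀ = V_2/(1+r)^2 = 223.1579/(1+0.106)^2 = 182.4324

$182.43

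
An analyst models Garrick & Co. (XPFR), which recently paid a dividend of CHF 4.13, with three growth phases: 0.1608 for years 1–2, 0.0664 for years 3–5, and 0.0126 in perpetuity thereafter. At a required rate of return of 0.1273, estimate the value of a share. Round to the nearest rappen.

Three-stage DDM. Project D₁…D_5; terminal Gordon value at t=5 with g = 0.0126; discount at r = 0.1273.
D_1 = 4.7941
D_2 = 5.5650
D_3 = 5.9345
D_4 = 6.3286
D_5 = 6.7488
TV_5 = 6.8338/(0.1273−0.0126) = 59.5799
P₀ = Σ Dₜ/(1+r)ᵗ + TV_5/(1+r)^5 = 53.1269

CHF 53.13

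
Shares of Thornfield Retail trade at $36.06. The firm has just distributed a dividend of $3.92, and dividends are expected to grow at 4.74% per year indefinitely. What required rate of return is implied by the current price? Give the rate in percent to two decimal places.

Rearranging the constant-growth DDM: r = D₁/P₀ + g.
D₁ = 3.92 × (1 + 0.0474) = 4.1058.
r = 4.1058 / 36.06 + 0.0474 = 0.11386 + 0.0474 = 0.16126

16.13%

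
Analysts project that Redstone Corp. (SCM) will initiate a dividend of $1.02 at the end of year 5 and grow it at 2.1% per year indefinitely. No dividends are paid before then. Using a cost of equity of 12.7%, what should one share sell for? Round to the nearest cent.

Deferred-dividend DDM. At t=4 the remaining stream is a growing perpetuity with first payment D_5 = 1.02.
V_4 = D_5/(r−g) = 1.02/(0.127−0.021) = 9.6226
P₀ = V_4/(1+r)^4 = 9.6226/(1+0.127)^4 = 5.9648

$5.96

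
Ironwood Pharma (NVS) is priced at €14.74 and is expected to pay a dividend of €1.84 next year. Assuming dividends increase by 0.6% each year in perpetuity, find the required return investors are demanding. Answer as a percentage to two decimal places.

13.08%

Rearranging the constant-growth DDM: r = D₁/P₀ + g.
r = 1.8400 / 14.74 + 0.006 = 0.12483 + 0.006 = 0.13083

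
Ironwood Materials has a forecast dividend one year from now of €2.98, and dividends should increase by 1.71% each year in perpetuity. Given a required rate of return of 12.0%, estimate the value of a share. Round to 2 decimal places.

Gordon growth model: P₀ = D₁/(r − g), with D₁ = 2.98 given directly.
P₀ = 2.9800 / (0.12 − 0.0171) = 2.9800 / 0.1029 = 28.9602

€28.96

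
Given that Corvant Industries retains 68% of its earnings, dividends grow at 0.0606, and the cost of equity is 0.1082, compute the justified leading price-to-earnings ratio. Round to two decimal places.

6.72

Payout ratio b = 1 − 0.68 = 0.32.
Justified leading P/E = b/(r−g) = 0.32/(0.1082−0.0606) = 6.7227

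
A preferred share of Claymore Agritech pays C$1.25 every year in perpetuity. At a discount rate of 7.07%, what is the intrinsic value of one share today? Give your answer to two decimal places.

Zero-growth DDM (perpetuity): P₀ = D/r = 1.25 / 0.0707 = 17.6803

C$17.68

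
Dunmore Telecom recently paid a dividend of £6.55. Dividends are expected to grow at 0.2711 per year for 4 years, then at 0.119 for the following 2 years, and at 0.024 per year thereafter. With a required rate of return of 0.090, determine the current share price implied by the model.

Three-stage DDM. Project D₁…D_6; terminal Gordon value at t=6 with g = 0.024; discount at r = 0.09.
D_1 = 8.3257
D_2 = 10.5828
D_3 = 13.4518
D_4 = 17.0986
D_5 = 19.1333
D_6 = 21.4102
TV_6 = 21.9240/(0.09−0.024) = 332.1822
P₀ = Σ Dₜ/(1+r)ᵗ + TV_6/(1+r)^6 = 262.3169

£262.32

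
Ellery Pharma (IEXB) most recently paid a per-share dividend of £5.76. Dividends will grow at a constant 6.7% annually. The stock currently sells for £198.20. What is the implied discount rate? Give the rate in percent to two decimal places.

Rearranging the constant-growth DDM: r = D₁/P₀ + g.
D₁ = 5.76 × (1 + 0.067) = 6.1459.
r = 6.1459 / 198.20 + 0.067 = 0.03101 + 0.067 = 0.09801

9.80%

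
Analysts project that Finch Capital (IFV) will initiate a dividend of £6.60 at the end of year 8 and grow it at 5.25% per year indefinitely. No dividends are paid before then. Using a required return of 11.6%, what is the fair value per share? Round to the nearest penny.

Deferred-dividend DDM. At t=7 the remaining stream is a growing perpetuity with first payment D_8 = 6.60.
V_7 = D_8/(r−g) = 6.60/(0.116−0.0525) = 103.9370
P₀ = V_7/(1+r)^7 = 103.9370/(1+0.116)^7 = 48.2082

£48.21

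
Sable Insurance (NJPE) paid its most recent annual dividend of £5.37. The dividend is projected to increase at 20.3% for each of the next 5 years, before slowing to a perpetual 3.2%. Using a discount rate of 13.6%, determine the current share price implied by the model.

Two-stage DDM. Project D₁…D_5 at 0.203, terminal growth 0.032, discount at r = 0.136.
D_1 = 6.4601
D_2 = 7.7715
D_3 = 9.3491
D_4 = 11.2470
D_5 = 13.5301
Terminal value at t=5: TV = D_6/(r−g) = 13.9631/(0.136−0.032) = 134.2607
P₀ = 6.4601/(1+0.136)^1 + 7.7715/(1+0.136)^2 + 9.3491/(1+0.136)^3 + 11.2470/(1+0.136)^4 + 13.5301/(1+0.136)^5 + 134.2607/(1+0.136)^5 = 102.9584

£102.96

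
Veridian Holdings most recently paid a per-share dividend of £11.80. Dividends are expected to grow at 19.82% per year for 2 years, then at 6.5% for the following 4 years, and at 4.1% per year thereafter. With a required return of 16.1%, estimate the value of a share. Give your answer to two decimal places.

£142.65

Three-stage DDM. Project D₁…D_6; terminal Gordon value at t=6 with g = 0.041; discount at r = 0.161.
D_1 = 14.1388
D_2 = 16.9411
D_3 = 18.0422
D_4 = 19.2150
D_5 = 20.4639
D_6 = 21.7941
TV_6 = 22.6877/(0.161−0.041) = 189.0639
P₀ = Σ Dₜ/(1+r)ᵗ + TV_6/(1+r)^6 = 142.6512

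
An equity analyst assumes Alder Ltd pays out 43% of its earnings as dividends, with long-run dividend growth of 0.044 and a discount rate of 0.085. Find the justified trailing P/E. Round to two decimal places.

10.95

Justified trailing P/E = b(1+g)/(r−g) = 0.43×(1+0.044)/(0.085−0.044) = 10.9493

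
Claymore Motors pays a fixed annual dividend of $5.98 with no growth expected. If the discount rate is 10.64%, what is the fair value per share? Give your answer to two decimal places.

$56.20

Zero-growth DDM (perpetuity): P₀ = D/r = 5.98 / 0.1064 = 56.2030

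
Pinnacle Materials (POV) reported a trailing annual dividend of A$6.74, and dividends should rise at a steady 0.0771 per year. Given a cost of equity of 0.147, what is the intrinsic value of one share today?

A$103.86

Gordon growth model: P₀ = D₁/(r − g). D₁ = 6.74 × (1 + 0.0771) = 7.2597.
P₀ = 7.2597 / (0.147 − 0.0771) = 7.2597 / 0.0699 = 103.8577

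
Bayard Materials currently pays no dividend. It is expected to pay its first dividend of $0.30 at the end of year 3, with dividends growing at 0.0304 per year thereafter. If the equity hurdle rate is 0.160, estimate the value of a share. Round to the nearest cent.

$1.72

Deferred-dividend DDM. At t=2 the remaining stream is a growing perpetuity with first payment D_3 = 0.30.
V_2 = D_3/(r−g) = 0.30/(0.16−0.0304) = 2.3148
P₀ = V_2/(1+r)^2 = 2.3148/(1+0.16)^2 = 1.7203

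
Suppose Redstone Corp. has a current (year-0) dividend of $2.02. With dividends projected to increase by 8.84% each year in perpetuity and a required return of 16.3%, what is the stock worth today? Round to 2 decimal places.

Gordon growth model: P₀ = D₁/(r − g). D₁ = 2.02 × (1 + 0.0884) = 2.1986.
P₀ = 2.1986 / (0.163 − 0.0884) = 2.1986 / 0.0746 = 29.4714

$29.47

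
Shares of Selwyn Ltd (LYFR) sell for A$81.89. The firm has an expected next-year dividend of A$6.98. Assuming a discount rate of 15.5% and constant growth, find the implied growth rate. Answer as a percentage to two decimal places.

From P₀ = D₁/(r − g), the implied growth is g = r − D₁/P₀.
g = 0.155 − 6.98/81.89 = 0.155 − 0.08524 = 0.06976

6.98%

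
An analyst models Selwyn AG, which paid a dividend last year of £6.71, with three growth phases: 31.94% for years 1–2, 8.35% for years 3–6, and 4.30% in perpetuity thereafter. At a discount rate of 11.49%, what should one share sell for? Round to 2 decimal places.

£173.95

Three-stage DDM. Project D₁…D_6; terminal Gordon value at t=6 with g = 0.043; discount at r = 0.1149.
D_1 = 8.8532
D_2 = 11.6809
D_3 = 12.6562
D_4 = 13.7130
D_5 = 14.8581
D_6 = 16.0987
TV_6 = 16.7910/(0.1149−0.043) = 233.5321
P₀ = Σ Dₜ/(1+r)ᵗ + TV_6/(1+r)^6 = 173.9535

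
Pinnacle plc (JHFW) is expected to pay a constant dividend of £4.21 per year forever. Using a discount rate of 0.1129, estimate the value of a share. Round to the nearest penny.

Zero-growth DDM (perpetuity): P₀ = D/r = 4.21 / 0.1129 = 37.2896

£37.29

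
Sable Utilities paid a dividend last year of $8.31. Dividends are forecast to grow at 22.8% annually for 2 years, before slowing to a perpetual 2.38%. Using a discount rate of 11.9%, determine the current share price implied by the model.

$126.75

Two-stage DDM. Project D₁…D_2 at 0.228, terminal growth 0.0238, discount at r = 0.119.
D_1 = 10.2047
D_2 = 12.5313
Terminal value at t=2: TV = D_3/(r−g) = 12.8296/(0.119−0.0238) = 134.7646
P₀ = 10.2047/(1+0.119)^1 + 12.5313/(1+0.119)^2 + 134.7646/(1+0.119)^2 = 126.7529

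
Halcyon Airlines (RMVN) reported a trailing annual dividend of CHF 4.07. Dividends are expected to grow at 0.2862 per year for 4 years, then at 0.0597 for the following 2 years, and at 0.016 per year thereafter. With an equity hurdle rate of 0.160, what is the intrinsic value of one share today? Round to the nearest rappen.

Three-stage DDM. Project D₁…D_6; terminal Gordon value at t=6 with g = 0.016; discount at r = 0.16.
D_1 = 5.2348
D_2 = 6.7330
D_3 = 8.6600
D_4 = 11.1385
D_5 = 11.8035
D_6 = 12.5082
TV_6 = 12.7083/(0.16−0.016) = 88.2522
P₀ = Σ Dₜ/(1+r)ᵗ + TV_6/(1+r)^6 = 68.1925

CHF 68.19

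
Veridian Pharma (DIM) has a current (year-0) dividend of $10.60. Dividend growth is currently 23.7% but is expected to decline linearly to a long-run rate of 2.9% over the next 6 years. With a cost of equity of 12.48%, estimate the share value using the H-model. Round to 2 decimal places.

H-model: P₀ = D₀[(1+g_L) + H(g_S−g_L)]/(r−g_L), with H = 6/2 = 3.
P₀ = 10.60 × [(1+0.029) + 3×(0.237−0.029)] / (0.1248−0.029)
   = 10.60 × 1.6530 / 0.0958 = 182.8998

$182.90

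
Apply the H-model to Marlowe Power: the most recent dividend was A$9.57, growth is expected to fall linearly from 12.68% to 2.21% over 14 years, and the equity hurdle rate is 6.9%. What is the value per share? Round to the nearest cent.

H-model: P₀ = D₀[(1+g_L) + H(g_S−g_L)]/(r−g_L), with H = 14/2 = 7.
P₀ = 9.57 × [(1+0.0221) + 7×(0.1268−0.0221)] / (0.069−0.0221)
   = 9.57 × 1.7550 / 0.0469 = 358.1098

A$358.11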